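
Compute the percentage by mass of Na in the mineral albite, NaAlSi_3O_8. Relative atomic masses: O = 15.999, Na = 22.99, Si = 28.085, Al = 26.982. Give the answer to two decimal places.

Molar mass of NaAlSi_3O_8: 1×22.99 + 1×26.982 + 3×28.085 + 8×15.999 = 262.219 g/mol.
Mass of Na per formula unit: 1 × 22.99 = 22.990 g.
Weight fraction Na = 22.990 / 262.219 = 0.0877.

8.77 mass %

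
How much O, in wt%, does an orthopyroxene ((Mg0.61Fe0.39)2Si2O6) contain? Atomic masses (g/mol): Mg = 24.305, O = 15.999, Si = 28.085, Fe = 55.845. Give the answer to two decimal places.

Molar mass of (Mg0.61Fe0.39)2Si2O6: 1.22*24.305 + 0.78*55.845 + 2*28.085 + 6*15.999 = 225.375 g/mol.
Mass of O per formula unit: 6 × 15.999 = 95.994 g.
Weight fraction O = 95.994 / 225.375 = 0.4259.

42.59 wt%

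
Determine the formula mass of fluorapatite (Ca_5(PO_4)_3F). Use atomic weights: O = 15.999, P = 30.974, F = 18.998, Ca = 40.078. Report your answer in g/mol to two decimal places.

504.30 g/mol

M = 5(40.078) + 3(30.974) + 12(15.999) + 1(18.998)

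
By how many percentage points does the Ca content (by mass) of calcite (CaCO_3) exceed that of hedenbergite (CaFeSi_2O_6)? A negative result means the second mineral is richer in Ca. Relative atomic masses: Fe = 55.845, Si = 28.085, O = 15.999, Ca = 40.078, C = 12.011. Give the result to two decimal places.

First mineral: 40.078 g Ca in 100.086 g formula = 40.04 wt% Ca.
Second mineral: 40.078 g Ca in 248.087 g formula = 16.15 wt% Ca.
40.04% − 16.15% gives a difference of 23.89 percentage points.

23.89 percentage points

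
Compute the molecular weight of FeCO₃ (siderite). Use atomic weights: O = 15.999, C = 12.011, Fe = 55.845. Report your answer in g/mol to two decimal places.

The formula mass is the sum 1·55.845 + 1·12.011 + 3·15.999.

115.85 g/mol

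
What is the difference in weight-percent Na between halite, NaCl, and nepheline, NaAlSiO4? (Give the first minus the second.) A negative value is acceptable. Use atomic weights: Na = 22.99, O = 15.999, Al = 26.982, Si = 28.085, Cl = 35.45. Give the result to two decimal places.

Na in NaCl: molar mass 58.440 g/mol; 1×22.99 = 22.990 g → 39.34 wt%.
Na in NaAlSiO4: molar mass 142.053 g/mol; 1×22.99 = 22.990 g → 16.18 wt%.
Difference = 39.34 − 16.18 = 23.16 percentage points.

23.16 percentage points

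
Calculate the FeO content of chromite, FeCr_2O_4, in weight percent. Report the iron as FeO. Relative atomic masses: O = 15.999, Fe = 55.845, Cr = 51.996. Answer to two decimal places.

M(FeCr_2O_4) = 223.833 g/mol; M(FeO) = 71.844 g/mol.
Moles FeO per formula unit = 1 Fe ÷ 1 = 1.0000.
FeO fraction = (1.0000 × 71.844) / 223.833 = 71.844/223.833 = 0.3210.

32.10 wt%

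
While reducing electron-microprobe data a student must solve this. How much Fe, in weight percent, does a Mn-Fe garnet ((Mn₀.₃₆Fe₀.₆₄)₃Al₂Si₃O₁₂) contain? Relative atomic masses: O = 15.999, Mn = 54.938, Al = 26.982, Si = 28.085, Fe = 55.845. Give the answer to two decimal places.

21.58 weight percent

Molar mass of (Mn₀.₃₆Fe₀.₆₄)₃Al₂Si₃O₁₂: 1.08×54.938 + 1.92×55.845 + 2×26.982 + 3×28.085 + 12×15.999 = 496.762 g/mol.
Mass of Fe per formula unit: 1.92 × 55.845 = 107.222 g.
Weight fraction Fe = 107.222 / 496.762 = 0.2158.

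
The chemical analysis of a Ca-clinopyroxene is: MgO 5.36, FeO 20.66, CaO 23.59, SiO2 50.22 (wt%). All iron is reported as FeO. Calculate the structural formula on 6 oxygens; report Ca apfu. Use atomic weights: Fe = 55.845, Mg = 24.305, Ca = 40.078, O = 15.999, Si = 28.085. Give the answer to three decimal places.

1.004 Ca apfu

MgO (M=40.304): mol = 0.13299; Mg = 0.13299, O = 0.13299.
FeO (M=71.844): mol = 0.28757; Fe = 0.28757, O = 0.28757.
CaO (M=56.077): mol = 0.42067; Ca = 0.42067, O = 0.42067.
SiO2 (M=60.083): mol = 0.83584; Si = 0.83584, O = 1.67168.
ΣO = 2.51291; factor = 6/ΣO = 2.38767.
Ca apfu = 0.42067 × 2.38767 = 1.004.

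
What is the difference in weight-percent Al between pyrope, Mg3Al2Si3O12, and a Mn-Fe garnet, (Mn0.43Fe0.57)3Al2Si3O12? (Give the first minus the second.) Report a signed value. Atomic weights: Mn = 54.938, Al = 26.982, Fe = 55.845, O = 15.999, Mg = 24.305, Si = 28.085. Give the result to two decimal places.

2.52 percentage points

First mineral: 53.964 g Al in 403.122 g formula = 13.39 wt% Al.
Second mineral: 53.964 g Al in 496.572 g formula = 10.87 wt% Al.
13.39% − 10.87% gives a difference of 2.52 percentage points.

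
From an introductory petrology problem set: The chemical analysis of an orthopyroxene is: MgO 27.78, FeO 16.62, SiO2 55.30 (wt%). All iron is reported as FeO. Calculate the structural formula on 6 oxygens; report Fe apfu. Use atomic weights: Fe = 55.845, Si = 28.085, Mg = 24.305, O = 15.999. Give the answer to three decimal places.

0.503 Fe apfu

27.78 wt% MgO ÷ 40.304 g/mol = 0.68926 mol, giving 0.68926 Mg and 0.68926 O.
16.62 wt% FeO ÷ 71.844 g/mol = 0.23133 mol, giving 0.23133 Fe and 0.23133 O.
55.30 wt% SiO2 ÷ 60.083 g/mol = 0.92039 mol, giving 0.92039 Si and 1.84078 O.
Oxygen sums to 2.76137; scaling by 6/2.76137 = 2.17283 puts the formula on 6 O.
Fe: 0.23133 × 2.17283 = 0.503 atoms per formula unit.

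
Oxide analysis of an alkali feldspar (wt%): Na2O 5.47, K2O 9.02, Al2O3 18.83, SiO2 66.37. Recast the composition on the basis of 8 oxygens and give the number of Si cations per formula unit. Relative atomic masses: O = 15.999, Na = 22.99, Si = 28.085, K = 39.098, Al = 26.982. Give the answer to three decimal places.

Na2O: 5.47/61.979 = 0.08826 mol → 0.17652 mol Na, 0.08826 mol O.
K2O: 9.02/94.195 = 0.09576 mol → 0.19152 mol K, 0.09576 mol O.
Al2O3: 18.83/101.961 = 0.18468 mol → 0.36936 mol Al, 0.55404 mol O.
SiO2: 66.37/60.083 = 1.10464 mol → 1.10464 mol Si, 2.20928 mol O.
Total oxygen = 2.94734 mol. Normalization factor = 8/2.94734 = 2.71431.
Si per 8 O = 1.10464 × 2.71431 = 2.998.

2.998 Si apfu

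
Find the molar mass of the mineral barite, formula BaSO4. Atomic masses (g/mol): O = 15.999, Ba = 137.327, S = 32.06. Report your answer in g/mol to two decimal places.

233.38 g/mol

M = 1×137.327 + 1×32.06 + 4×15.999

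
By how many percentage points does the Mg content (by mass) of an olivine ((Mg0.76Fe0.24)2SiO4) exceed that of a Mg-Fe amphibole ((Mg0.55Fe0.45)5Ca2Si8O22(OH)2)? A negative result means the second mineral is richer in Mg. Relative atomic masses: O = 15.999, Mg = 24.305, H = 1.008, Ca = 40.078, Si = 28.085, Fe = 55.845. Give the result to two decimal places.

Mg in (Mg0.76Fe0.24)2SiO4: molar mass 155.830 g/mol; 1.52×24.305 = 36.944 g → 23.71 wt%.
Mg in (Mg0.55Fe0.45)5Ca2Si8O22(OH)2: molar mass 883.318 g/mol; 2.75×24.305 = 66.839 g → 7.57 wt%.
Difference = 23.71 − 7.57 = 16.14 percentage points.

16.14 percentage points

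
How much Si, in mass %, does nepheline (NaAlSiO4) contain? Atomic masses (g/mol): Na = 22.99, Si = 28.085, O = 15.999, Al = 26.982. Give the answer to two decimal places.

Formula mass = 1·22.99 + 1·26.982 + 1·28.085 + 4·15.999 = 142.053 g/mol, of which 28.085 g is Si.
So Si makes up 28.085/142.053 = 0.1977 of the mass, i.e. 19.77%.

19.77 mass %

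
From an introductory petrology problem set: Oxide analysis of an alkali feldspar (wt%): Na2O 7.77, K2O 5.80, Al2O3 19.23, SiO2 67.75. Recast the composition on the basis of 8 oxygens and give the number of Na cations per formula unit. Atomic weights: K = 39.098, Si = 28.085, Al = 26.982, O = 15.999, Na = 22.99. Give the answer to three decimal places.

0.667 Na apfu

Na2O (M=61.979): mol = 0.12537; Na = 0.25074, O = 0.12537.
K2O (M=94.195): mol = 0.06157; K = 0.12314, O = 0.06157.
Al2O3 (M=101.961): mol = 0.18860; Al = 0.37720, O = 0.56580.
SiO2 (M=60.083): mol = 1.12761; Si = 1.12761, O = 2.25522.
ΣO = 3.00796; factor = 8/ΣO = 2.65961.
Na apfu = 0.25074 × 2.65961 = 0.667.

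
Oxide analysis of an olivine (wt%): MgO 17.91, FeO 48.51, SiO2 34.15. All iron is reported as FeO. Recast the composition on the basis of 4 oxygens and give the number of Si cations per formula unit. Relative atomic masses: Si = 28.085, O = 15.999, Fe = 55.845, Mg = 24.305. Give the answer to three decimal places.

1.008 Si apfu

MgO: 17.91/40.304 = 0.44437 mol → 0.44437 mol Mg, 0.44437 mol O.
FeO: 48.51/71.844 = 0.67521 mol → 0.67521 mol Fe, 0.67521 mol O.
SiO2: 34.15/60.083 = 0.56838 mol → 0.56838 mol Si, 1.13676 mol O.
Total oxygen = 2.25634 mol. Normalization factor = 4/2.25634 = 1.77278.
Si per 4 O = 0.56838 × 1.77278 = 1.008.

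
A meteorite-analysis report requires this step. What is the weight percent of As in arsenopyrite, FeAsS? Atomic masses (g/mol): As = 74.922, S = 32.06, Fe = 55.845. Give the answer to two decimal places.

46.01 mass %

Molar mass of FeAsS: 1*55.845 + 1*74.922 + 1*32.06 = 162.827 g/mol.
Mass of As per formula unit: 1 × 74.922 = 74.922 g.
Weight fraction As = 74.922 / 162.827 = 0.4601.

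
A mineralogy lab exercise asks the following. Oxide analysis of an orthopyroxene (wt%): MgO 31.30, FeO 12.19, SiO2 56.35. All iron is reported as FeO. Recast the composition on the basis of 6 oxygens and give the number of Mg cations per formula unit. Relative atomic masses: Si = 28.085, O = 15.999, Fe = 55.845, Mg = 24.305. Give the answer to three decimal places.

1.651 Mg apfu

31.30 wt% MgO ÷ 40.304 g/mol = 0.77660 mol, giving 0.77660 Mg and 0.77660 O.
12.19 wt% FeO ÷ 71.844 g/mol = 0.16967 mol, giving 0.16967 Fe and 0.16967 O.
56.35 wt% SiO2 ÷ 60.083 g/mol = 0.93787 mol, giving 0.93787 Si and 1.87574 O.
Oxygen sums to 2.82201; scaling by 6/2.82201 = 2.12614 puts the formula on 6 O.
Mg: 0.77660 × 2.12614 = 1.651 atoms per formula unit.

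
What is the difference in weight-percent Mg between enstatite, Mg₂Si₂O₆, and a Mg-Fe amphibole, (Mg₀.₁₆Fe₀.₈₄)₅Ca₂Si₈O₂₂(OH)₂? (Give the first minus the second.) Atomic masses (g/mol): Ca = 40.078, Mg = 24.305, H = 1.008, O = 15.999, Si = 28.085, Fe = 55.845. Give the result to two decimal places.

Mg in Mg₂Si₂O₆: molar mass 200.774 g/mol; 2×24.305 = 48.610 g → 24.21 wt%.
Mg in (Mg₀.₁₆Fe₀.₈₄)₅Ca₂Si₈O₂₂(OH)₂: molar mass 944.821 g/mol; 0.80×24.305 = 19.444 g → 2.06 wt%.
Difference = 24.21 − 2.06 = 22.15 percentage points.

22.15 percentage points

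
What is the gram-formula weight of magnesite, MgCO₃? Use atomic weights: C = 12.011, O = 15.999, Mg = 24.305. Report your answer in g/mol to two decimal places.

Mg: 1 × 24.305 = 24.3050
C: 1 × 12.011 = 12.0110
O: 3 × 15.999 = 47.9970
Summing the contributions gives the formula mass.

84.31 g/mol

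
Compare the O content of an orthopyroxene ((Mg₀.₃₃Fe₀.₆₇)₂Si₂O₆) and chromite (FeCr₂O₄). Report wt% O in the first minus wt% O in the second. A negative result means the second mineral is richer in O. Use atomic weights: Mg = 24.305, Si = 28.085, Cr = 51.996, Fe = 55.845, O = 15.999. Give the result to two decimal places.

O in (Mg₀.₃₃Fe₀.₆₇)₂Si₂O₆: molar mass 243.038 g/mol; 6×15.999 = 95.994 g → 39.50 wt%.
O in FeCr₂O₄: molar mass 223.833 g/mol; 4×15.999 = 63.996 g → 28.59 wt%.
Difference = 39.50 − 28.59 = 10.91 percentage points.

10.91 percentage points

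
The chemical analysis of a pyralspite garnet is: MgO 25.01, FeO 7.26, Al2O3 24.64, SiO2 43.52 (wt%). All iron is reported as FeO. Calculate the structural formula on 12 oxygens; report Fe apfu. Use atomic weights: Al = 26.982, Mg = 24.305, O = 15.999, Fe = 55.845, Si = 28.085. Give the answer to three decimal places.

MgO (M=40.304): mol = 0.62053; Mg = 0.62053, O = 0.62053.
FeO (M=71.844): mol = 0.10105; Fe = 0.10105, O = 0.10105.
Al2O3 (M=101.961): mol = 0.24166; Al = 0.48332, O = 0.72498.
SiO2 (M=60.083): mol = 0.72433; Si = 0.72433, O = 1.44866.
ΣO = 2.89522; factor = 12/ΣO = 4.14476.
Fe apfu = 0.10105 × 4.14476 = 0.419.

0.419 Fe apfu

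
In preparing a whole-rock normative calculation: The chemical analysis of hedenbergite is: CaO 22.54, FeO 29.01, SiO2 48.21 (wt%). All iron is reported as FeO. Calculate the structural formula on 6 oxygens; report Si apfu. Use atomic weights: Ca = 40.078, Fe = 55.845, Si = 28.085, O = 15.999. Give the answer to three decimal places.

CaO (M=56.077): mol = 0.40195; Ca = 0.40195, O = 0.40195.
FeO (M=71.844): mol = 0.40379; Fe = 0.40379, O = 0.40379.
SiO2 (M=60.083): mol = 0.80239; Si = 0.80239, O = 1.60478.
ΣO = 2.41052; factor = 6/ΣO = 2.48909.
Si apfu = 0.80239 × 2.48909 = 1.997.

1.997 Si apfu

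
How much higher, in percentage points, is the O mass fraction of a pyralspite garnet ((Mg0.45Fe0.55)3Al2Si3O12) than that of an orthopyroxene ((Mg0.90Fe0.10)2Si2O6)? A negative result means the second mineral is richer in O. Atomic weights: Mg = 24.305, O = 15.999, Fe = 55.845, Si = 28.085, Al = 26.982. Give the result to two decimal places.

-4.18 percentage points

M((Mg0.45Fe0.55)3Al2Si3O12) = 455.163 g/mol, so wt% O = 191.988/455.163 × 100 = 42.18%.
M((Mg0.90Fe0.10)2Si2O6) = 207.082 g/mol, so wt% O = 95.994/207.082 × 100 = 46.36%.
42.18 − 46.36 = -4.18 pp.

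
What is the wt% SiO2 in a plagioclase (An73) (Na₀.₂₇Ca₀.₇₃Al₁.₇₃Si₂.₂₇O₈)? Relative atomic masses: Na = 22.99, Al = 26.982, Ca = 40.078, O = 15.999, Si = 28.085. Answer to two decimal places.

49.80 wt%

Molar mass of Na₀.₂₇Ca₀.₇₃Al₁.₇₃Si₂.₂₇O₈ = 0.27*22.99 + 0.73*40.078 + 1.73*26.982 + 2.27*28.085 + 8*15.999 = 273.888 g/mol.
Each formula unit contains 2.27 Si, equivalent to 2.27/1 = 2.2700 mol SiO2.
M(SiO2) = 1×28.085 + 2×15.999 = 60.083 g/mol.
Mass of SiO2 per formula unit = 2.2700 × 60.083 = 136.388 g.
SiO2 wt% = 136.388 / 273.888 × 100 = 49.80%.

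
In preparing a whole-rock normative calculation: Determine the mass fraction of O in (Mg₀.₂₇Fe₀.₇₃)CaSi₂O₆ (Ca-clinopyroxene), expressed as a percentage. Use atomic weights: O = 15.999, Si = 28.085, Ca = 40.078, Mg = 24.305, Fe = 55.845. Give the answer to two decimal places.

40.07 mass %

Molar mass of (Mg₀.₂₇Fe₀.₇₃)CaSi₂O₆: 0.27×24.305 + 0.73×55.845 + 1×40.078 + 2×28.085 + 6×15.999 = 239.571 g/mol.
Mass of O per formula unit: 6 × 15.999 = 95.994 g.
Weight fraction O = 95.994 / 239.571 = 0.4007.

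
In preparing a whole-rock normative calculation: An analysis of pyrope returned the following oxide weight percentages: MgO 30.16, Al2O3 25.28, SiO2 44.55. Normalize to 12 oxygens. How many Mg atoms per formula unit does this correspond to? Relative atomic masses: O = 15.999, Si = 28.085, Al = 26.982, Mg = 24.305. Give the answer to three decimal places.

3.018 Mg apfu

MgO: 30.16/40.304 = 0.74831 mol → 0.74831 mol Mg, 0.74831 mol O.
Al2O3: 25.28/101.961 = 0.24794 mol → 0.49588 mol Al, 0.74382 mol O.
SiO2: 44.55/60.083 = 0.74147 mol → 0.74147 mol Si, 1.48294 mol O.
Total oxygen = 2.97507 mol. Normalization factor = 12/2.97507 = 4.03352.
Mg per 12 O = 0.74831 × 4.03352 = 3.018.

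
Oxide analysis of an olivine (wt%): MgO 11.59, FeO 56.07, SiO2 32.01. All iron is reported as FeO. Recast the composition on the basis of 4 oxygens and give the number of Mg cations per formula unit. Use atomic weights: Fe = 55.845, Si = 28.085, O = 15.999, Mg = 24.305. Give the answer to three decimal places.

0.539 Mg apfu

MgO (M=40.304): mol = 0.28756; Mg = 0.28756, O = 0.28756.
FeO (M=71.844): mol = 0.78044; Fe = 0.78044, O = 0.78044.
SiO2 (M=60.083): mol = 0.53276; Si = 0.53276, O = 1.06552.
ΣO = 2.13352; factor = 4/ΣO = 1.87484.
Mg apfu = 0.28756 × 1.87484 = 0.539.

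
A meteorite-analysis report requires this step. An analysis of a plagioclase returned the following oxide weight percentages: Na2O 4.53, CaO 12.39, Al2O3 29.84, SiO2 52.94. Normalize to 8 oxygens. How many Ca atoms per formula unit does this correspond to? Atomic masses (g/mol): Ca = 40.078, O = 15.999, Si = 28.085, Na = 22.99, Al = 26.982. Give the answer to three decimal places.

Na2O: 4.53/61.979 = 0.07309 mol → 0.14618 mol Na, 0.07309 mol O.
CaO: 12.39/56.077 = 0.22095 mol → 0.22095 mol Ca, 0.22095 mol O.
Al2O3: 29.84/101.961 = 0.29266 mol → 0.58532 mol Al, 0.87798 mol O.
SiO2: 52.94/60.083 = 0.88111 mol → 0.88111 mol Si, 1.76222 mol O.
Total oxygen = 2.93424 mol. Normalization factor = 8/2.93424 = 2.72643.
Ca per 8 O = 0.22095 × 2.72643 = 0.602.

0.602 Ca apfu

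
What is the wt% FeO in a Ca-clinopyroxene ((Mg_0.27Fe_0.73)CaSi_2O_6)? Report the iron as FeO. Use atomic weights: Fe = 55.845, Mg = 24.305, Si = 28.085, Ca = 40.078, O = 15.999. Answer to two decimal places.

21.89 wt%

Formula mass = 239.571 g/mol.
0.73 Fe → 0.7300 mol FeO per formula unit; M(FeO) = 71.844, so FeO mass = 52.446 g.
52.446/239.571 × 100 = 21.89 wt%.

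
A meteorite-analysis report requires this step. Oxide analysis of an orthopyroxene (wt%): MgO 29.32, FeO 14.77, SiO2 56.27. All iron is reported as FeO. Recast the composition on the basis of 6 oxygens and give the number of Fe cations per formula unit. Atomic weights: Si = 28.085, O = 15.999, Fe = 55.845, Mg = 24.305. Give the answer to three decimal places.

29.32 wt% MgO ÷ 40.304 g/mol = 0.72747 mol, giving 0.72747 Mg and 0.72747 O.
14.77 wt% FeO ÷ 71.844 g/mol = 0.20558 mol, giving 0.20558 Fe and 0.20558 O.
56.27 wt% SiO2 ÷ 60.083 g/mol = 0.93654 mol, giving 0.93654 Si and 1.87308 O.
Oxygen sums to 2.80613; scaling by 6/2.80613 = 2.13818 puts the formula on 6 O.
Fe: 0.20558 × 2.13818 = 0.440 atoms per formula unit.

0.440 Fe apfu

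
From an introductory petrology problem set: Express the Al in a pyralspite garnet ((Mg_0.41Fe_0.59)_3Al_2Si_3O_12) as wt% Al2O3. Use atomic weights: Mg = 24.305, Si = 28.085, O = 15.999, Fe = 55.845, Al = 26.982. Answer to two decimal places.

Formula mass = 458.948 g/mol.
2 Al → 1.0000 mol Al2O3 per formula unit; M(Al2O3) = 101.961, so Al2O3 mass = 101.961 g.
101.961/458.948 × 100 = 22.22 wt%.

22.22 wt%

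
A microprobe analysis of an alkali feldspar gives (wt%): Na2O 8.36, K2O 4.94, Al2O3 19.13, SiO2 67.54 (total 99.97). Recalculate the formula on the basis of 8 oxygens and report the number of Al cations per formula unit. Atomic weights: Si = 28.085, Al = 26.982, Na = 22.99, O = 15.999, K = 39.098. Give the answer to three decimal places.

1.001 Al apfu

8.36 wt% Na2O ÷ 61.979 g/mol = 0.13488 mol, giving 0.26976 Na and 0.13488 O.
4.94 wt% K2O ÷ 94.195 g/mol = 0.05244 mol, giving 0.10488 K and 0.05244 O.
19.13 wt% Al2O3 ÷ 101.961 g/mol = 0.18762 mol, giving 0.37524 Al and 0.56286 O.
67.54 wt% SiO2 ÷ 60.083 g/mol = 1.12411 mol, giving 1.12411 Si and 2.24822 O.
Oxygen sums to 2.99840; scaling by 8/2.99840 = 2.66809 puts the formula on 8 O.
Al: 0.37524 × 2.66809 = 1.001 atoms per formula unit.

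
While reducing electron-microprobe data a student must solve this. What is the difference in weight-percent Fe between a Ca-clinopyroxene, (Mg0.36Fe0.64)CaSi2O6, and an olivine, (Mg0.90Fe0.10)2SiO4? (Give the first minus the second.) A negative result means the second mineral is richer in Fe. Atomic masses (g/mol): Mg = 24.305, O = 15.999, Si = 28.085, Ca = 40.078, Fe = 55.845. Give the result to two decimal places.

7.50 percentage points

First mineral: 35.741 g Fe in 236.733 g formula = 15.10 wt% Fe.
Second mineral: 11.169 g Fe in 146.999 g formula = 7.60 wt% Fe.
15.10% − 7.60% gives a difference of 7.50 percentage points.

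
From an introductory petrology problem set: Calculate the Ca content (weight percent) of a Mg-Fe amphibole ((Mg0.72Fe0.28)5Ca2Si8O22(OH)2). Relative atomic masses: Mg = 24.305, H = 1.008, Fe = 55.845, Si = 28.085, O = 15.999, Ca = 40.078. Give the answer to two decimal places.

Formula mass = 3.60×24.305 + 1.40×55.845 + 2×40.078 + 8×28.085 + 24×15.999 + 2×1.008 = 856.509 g/mol, of which 80.156 g is Ca.
So Ca makes up 80.156/856.509 = 0.0936 of the mass, i.e. 9.36%.

9.36 weight percent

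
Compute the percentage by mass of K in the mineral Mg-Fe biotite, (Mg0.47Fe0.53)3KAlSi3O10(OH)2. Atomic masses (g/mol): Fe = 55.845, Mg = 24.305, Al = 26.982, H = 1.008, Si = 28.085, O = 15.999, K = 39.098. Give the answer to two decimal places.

8.36 weight percent

Molar mass of (Mg0.47Fe0.53)3KAlSi3O10(OH)2: 1.41*24.305 + 1.59*55.845 + 1*39.098 + 1*26.982 + 3*28.085 + 12*15.999 + 2*1.008 = 467.403 g/mol.
Mass of K per formula unit: 1 × 39.098 = 39.098 g.
Weight fraction K = 39.098 / 467.403 = 0.0836.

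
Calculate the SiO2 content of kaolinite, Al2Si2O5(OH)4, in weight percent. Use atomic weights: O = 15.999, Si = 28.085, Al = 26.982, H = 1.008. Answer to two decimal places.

Molar mass of Al2Si2O5(OH)4 = 2*26.982 + 2*28.085 + 9*15.999 + 4*1.008 = 258.157 g/mol.
Each formula unit contains 2 Si, equivalent to 2/1 = 2.0000 mol SiO2.
M(SiO2) = 1×28.085 + 2×15.999 = 60.083 g/mol.
Mass of SiO2 per formula unit = 2.0000 × 60.083 = 120.166 g.
SiO2 wt% = 120.166 / 258.157 × 100 = 46.55%.

46.55 wt%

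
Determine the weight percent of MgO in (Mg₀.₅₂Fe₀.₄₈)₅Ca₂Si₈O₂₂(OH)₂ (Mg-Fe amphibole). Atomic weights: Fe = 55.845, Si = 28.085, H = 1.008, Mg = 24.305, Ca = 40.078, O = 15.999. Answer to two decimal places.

11.80 wt%

M((Mg₀.₅₂Fe₀.₄₈)₅Ca₂Si₈O₂₂(OH)₂) = 888.049 g/mol; M(MgO) = 40.304 g/mol.
Moles MgO per formula unit = 2.60 Mg ÷ 1 = 2.6000.
MgO fraction = (2.6000 × 40.304) / 888.049 = 104.790/888.049 = 0.1180.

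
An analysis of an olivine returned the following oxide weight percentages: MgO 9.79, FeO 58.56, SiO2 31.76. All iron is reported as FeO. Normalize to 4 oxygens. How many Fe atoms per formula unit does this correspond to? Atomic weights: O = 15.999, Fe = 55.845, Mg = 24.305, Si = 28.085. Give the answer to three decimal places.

9.79 wt% MgO ÷ 40.304 g/mol = 0.24290 mol, giving 0.24290 Mg and 0.24290 O.
58.56 wt% FeO ÷ 71.844 g/mol = 0.81510 mol, giving 0.81510 Fe and 0.81510 O.
31.76 wt% SiO2 ÷ 60.083 g/mol = 0.52860 mol, giving 0.52860 Si and 1.05720 O.
Oxygen sums to 2.11520; scaling by 4/2.11520 = 1.89107 puts the formula on 4 O.
Fe: 0.81510 × 1.89107 = 1.541 atoms per formula unit.

1.541 Fe apfu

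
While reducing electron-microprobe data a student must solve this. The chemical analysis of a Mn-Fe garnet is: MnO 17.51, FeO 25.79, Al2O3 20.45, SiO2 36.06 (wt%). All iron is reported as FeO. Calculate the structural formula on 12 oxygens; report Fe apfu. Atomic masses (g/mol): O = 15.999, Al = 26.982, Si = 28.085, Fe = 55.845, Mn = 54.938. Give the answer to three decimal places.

MnO: 17.51/70.937 = 0.24684 mol → 0.24684 mol Mn, 0.24684 mol O.
FeO: 25.79/71.844 = 0.35897 mol → 0.35897 mol Fe, 0.35897 mol O.
Al2O3: 20.45/101.961 = 0.20057 mol → 0.40114 mol Al, 0.60171 mol O.
SiO2: 36.06/60.083 = 0.60017 mol → 0.60017 mol Si, 1.20034 mol O.
Total oxygen = 2.40786 mol. Normalization factor = 12/2.40786 = 4.98368.
Fe per 12 O = 0.35897 × 4.98368 = 1.789.

1.789 Fe apfu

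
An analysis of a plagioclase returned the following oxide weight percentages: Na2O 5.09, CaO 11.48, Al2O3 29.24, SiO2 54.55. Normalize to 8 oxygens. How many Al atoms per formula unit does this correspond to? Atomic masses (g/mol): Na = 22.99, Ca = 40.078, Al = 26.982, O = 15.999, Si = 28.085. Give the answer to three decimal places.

1.549 Al apfu

Na2O (M=61.979): mol = 0.08212; Na = 0.16424, O = 0.08212.
CaO (M=56.077): mol = 0.20472; Ca = 0.20472, O = 0.20472.
Al2O3 (M=101.961): mol = 0.28678; Al = 0.57356, O = 0.86034.
SiO2 (M=60.083): mol = 0.90791; Si = 0.90791, O = 1.81582.
ΣO = 2.96300; factor = 8/ΣO = 2.69997.
Al apfu = 0.57356 × 2.69997 = 1.549.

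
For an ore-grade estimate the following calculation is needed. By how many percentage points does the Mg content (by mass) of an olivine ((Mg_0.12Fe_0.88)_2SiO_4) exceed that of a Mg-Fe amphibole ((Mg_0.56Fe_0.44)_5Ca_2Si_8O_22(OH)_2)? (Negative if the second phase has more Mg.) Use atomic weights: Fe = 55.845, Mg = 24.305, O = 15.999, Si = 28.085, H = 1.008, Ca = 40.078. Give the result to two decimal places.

First mineral: 5.833 g Mg in 196.201 g formula = 2.97 wt% Mg.
Second mineral: 68.054 g Mg in 881.741 g formula = 7.72 wt% Mg.
2.97% − 7.72% gives a difference of -4.75 percentage points.

-4.75 percentage points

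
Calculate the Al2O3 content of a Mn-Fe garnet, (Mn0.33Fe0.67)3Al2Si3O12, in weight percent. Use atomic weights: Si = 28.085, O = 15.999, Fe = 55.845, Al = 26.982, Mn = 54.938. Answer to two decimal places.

20.52 wt%

M((Mn0.33Fe0.67)3Al2Si3O12) = 496.844 g/mol; M(Al2O3) = 101.961 g/mol.
Moles Al2O3 per formula unit = 2 Al ÷ 2 = 1.0000.
Al2O3 fraction = (1.0000 × 101.961) / 496.844 = 101.961/496.844 = 0.2052.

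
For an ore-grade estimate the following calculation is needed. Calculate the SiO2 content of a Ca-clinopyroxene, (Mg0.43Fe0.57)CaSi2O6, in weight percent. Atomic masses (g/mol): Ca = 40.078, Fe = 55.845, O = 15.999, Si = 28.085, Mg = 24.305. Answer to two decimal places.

51.24 wt%

Molar mass of (Mg0.43Fe0.57)CaSi2O6 = 0.43*24.305 + 0.57*55.845 + 1*40.078 + 2*28.085 + 6*15.999 = 234.525 g/mol.
Each formula unit contains 2 Si, equivalent to 2/1 = 2.0000 mol SiO2.
M(SiO2) = 1×28.085 + 2×15.999 = 60.083 g/mol.
Mass of SiO2 per formula unit = 2.0000 × 60.083 = 120.166 g.
SiO2 wt% = 120.166 / 234.525 × 100 = 51.24%.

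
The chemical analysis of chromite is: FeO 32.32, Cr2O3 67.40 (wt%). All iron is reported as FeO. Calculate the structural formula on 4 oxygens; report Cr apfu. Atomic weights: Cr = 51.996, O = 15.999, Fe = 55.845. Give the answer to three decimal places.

32.32 wt% FeO ÷ 71.844 g/mol = 0.44986 mol, giving 0.44986 Fe and 0.44986 O.
67.40 wt% Cr2O3 ÷ 151.989 g/mol = 0.44345 mol, giving 0.88690 Cr and 1.33035 O.
Oxygen sums to 1.78021; scaling by 4/1.78021 = 2.24693 puts the formula on 4 O.
Cr: 0.88690 × 2.24693 = 1.993 atoms per formula unit.

1.993 Cr apfu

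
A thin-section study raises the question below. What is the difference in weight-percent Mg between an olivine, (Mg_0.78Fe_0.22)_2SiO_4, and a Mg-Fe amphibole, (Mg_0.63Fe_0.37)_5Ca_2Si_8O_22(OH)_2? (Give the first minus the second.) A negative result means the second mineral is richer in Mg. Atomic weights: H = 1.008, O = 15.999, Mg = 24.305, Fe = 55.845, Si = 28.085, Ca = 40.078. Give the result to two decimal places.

15.74 percentage points

M((Mg_0.78Fe_0.22)_2SiO_4) = 154.569 g/mol, so wt% Mg = 37.916/154.569 × 100 = 24.53%.
M((Mg_0.63Fe_0.37)_5Ca_2Si_8O_22(OH)_2) = 870.702 g/mol, so wt% Mg = 76.561/870.702 × 100 = 8.79%.
24.53 − 8.79 = 15.74 pp.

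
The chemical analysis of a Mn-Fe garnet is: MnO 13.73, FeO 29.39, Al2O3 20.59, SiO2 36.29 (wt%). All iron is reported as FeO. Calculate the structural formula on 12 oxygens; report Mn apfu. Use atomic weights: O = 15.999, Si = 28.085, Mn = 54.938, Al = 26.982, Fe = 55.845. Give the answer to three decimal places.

0.961 Mn apfu

13.73 wt% MnO ÷ 70.937 g/mol = 0.19355 mol, giving 0.19355 Mn and 0.19355 O.
29.39 wt% FeO ÷ 71.844 g/mol = 0.40908 mol, giving 0.40908 Fe and 0.40908 O.
20.59 wt% Al2O3 ÷ 101.961 g/mol = 0.20194 mol, giving 0.40388 Al and 0.60582 O.
36.29 wt% SiO2 ÷ 60.083 g/mol = 0.60400 mol, giving 0.60400 Si and 1.20800 O.
Oxygen sums to 2.41645; scaling by 12/2.41645 = 4.96596 puts the formula on 12 O.
Mn: 0.19355 × 4.96596 = 0.961 atoms per formula unit.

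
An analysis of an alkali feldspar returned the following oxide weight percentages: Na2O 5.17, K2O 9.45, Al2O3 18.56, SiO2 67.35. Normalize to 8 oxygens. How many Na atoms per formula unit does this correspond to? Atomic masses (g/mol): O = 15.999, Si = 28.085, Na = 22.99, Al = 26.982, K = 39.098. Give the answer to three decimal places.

0.449 Na apfu

Na2O: 5.17/61.979 = 0.08342 mol → 0.16684 mol Na, 0.08342 mol O.
K2O: 9.45/94.195 = 0.10032 mol → 0.20064 mol K, 0.10032 mol O.
Al2O3: 18.56/101.961 = 0.18203 mol → 0.36406 mol Al, 0.54609 mol O.
SiO2: 67.35/60.083 = 1.12095 mol → 1.12095 mol Si, 2.24190 mol O.
Total oxygen = 2.97173 mol. Normalization factor = 8/2.97173 = 2.69203.
Na per 8 O = 0.16684 × 2.69203 = 0.449.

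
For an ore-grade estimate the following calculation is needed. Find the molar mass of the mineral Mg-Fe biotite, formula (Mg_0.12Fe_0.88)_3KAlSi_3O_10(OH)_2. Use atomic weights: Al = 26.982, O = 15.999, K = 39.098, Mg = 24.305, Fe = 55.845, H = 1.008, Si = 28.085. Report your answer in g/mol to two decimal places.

The formula mass is the sum 0.36(24.305) + 2.64(55.845) + 1(39.098) + 1(26.982) + 3(28.085) + 12(15.999) + 2(1.008).

500.52 g/mol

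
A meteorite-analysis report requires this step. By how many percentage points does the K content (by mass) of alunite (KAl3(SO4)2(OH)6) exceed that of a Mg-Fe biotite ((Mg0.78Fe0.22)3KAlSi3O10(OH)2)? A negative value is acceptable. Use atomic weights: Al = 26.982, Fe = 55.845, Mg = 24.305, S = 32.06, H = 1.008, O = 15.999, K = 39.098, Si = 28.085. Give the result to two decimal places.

K in KAl3(SO4)2(OH)6: molar mass 414.198 g/mol; 1×39.098 = 39.098 g → 9.44 wt%.
K in (Mg0.78Fe0.22)3KAlSi3O10(OH)2: molar mass 438.070 g/mol; 1×39.098 = 39.098 g → 8.93 wt%.
Difference = 9.44 − 8.93 = 0.51 percentage points.

0.51 percentage points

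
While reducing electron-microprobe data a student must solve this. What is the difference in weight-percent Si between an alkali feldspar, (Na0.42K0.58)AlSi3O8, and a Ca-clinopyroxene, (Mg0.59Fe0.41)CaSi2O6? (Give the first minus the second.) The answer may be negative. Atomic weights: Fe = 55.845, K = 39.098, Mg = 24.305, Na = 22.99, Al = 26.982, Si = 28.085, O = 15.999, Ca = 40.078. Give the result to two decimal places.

6.55 percentage points

Si in (Na0.42K0.58)AlSi3O8: molar mass 271.562 g/mol; 3×28.085 = 84.255 g → 31.03 wt%.
Si in (Mg0.59Fe0.41)CaSi2O6: molar mass 229.478 g/mol; 2×28.085 = 56.170 g → 24.48 wt%.
Difference = 31.03 − 24.48 = 6.55 percentage points.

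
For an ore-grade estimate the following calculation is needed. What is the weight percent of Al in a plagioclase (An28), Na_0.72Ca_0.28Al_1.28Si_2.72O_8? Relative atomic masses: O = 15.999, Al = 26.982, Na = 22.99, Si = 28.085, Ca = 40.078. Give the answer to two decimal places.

Formula mass = 0.72×22.99 + 0.28×40.078 + 1.28×26.982 + 2.72×28.085 + 8×15.999 = 266.695 g/mol, of which 34.537 g is Al.
So Al makes up 34.537/266.695 = 0.1295 of the mass, i.e. 12.95%.

12.95 mass %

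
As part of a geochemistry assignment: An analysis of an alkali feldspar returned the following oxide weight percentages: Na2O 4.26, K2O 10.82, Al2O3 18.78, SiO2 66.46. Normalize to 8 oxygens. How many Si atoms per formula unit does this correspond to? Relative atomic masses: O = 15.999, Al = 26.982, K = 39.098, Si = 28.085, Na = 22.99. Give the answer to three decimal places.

Na2O (M=61.979): mol = 0.06873; Na = 0.13746, O = 0.06873.
K2O (M=94.195): mol = 0.11487; K = 0.22974, O = 0.11487.
Al2O3 (M=101.961): mol = 0.18419; Al = 0.36838, O = 0.55257.
SiO2 (M=60.083): mol = 1.10614; Si = 1.10614, O = 2.21228.
ΣO = 2.94845; factor = 8/ΣO = 2.71329.
Si apfu = 1.10614 × 2.71329 = 3.001.

3.001 Si apfu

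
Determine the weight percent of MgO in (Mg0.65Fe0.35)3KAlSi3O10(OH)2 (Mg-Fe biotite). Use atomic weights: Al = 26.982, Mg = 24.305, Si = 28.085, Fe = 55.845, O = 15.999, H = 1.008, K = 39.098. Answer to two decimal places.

Formula mass = 450.371 g/mol.
1.95 Mg → 1.9500 mol MgO per formula unit; M(MgO) = 40.304, so MgO mass = 78.593 g.
78.593/450.371 × 100 = 17.45 wt%.

17.45 wt%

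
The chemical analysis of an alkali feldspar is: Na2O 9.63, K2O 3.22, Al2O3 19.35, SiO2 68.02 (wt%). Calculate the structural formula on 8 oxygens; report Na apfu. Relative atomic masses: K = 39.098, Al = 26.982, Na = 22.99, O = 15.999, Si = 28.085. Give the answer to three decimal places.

0.822 Na apfu

9.63 wt% Na2O ÷ 61.979 g/mol = 0.15538 mol, giving 0.31076 Na and 0.15538 O.
3.22 wt% K2O ÷ 94.195 g/mol = 0.03418 mol, giving 0.06836 K and 0.03418 O.
19.35 wt% Al2O3 ÷ 101.961 g/mol = 0.18978 mol, giving 0.37956 Al and 0.56934 O.
68.02 wt% SiO2 ÷ 60.083 g/mol = 1.13210 mol, giving 1.13210 Si and 2.26420 O.
Oxygen sums to 3.02310; scaling by 8/3.02310 = 2.64629 puts the formula on 8 O.
Na: 0.31076 × 2.64629 = 0.822 atoms per formula unit.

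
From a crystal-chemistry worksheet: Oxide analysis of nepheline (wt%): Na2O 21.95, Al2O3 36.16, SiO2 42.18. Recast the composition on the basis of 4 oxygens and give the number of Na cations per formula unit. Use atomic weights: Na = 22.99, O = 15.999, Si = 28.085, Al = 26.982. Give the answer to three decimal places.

21.95 wt% Na2O ÷ 61.979 g/mol = 0.35415 mol, giving 0.70830 Na and 0.35415 O.
36.16 wt% Al2O3 ÷ 101.961 g/mol = 0.35465 mol, giving 0.70930 Al and 1.06395 O.
42.18 wt% SiO2 ÷ 60.083 g/mol = 0.70203 mol, giving 0.70203 Si and 1.40406 O.
Oxygen sums to 2.82216; scaling by 4/2.82216 = 1.41735 puts the formula on 4 O.
Na: 0.70830 × 1.41735 = 1.004 atoms per formula unit.

1.004 Na apfu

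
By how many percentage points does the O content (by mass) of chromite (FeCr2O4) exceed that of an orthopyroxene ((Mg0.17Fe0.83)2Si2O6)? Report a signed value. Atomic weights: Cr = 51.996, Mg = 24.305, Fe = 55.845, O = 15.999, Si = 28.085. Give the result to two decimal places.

O in FeCr2O4: molar mass 223.833 g/mol; 4×15.999 = 63.996 g → 28.59 wt%.
O in (Mg0.17Fe0.83)2Si2O6: molar mass 253.130 g/mol; 6×15.999 = 95.994 g → 37.92 wt%.
Difference = 28.59 − 37.92 = -9.33 percentage points.

-9.33 percentage points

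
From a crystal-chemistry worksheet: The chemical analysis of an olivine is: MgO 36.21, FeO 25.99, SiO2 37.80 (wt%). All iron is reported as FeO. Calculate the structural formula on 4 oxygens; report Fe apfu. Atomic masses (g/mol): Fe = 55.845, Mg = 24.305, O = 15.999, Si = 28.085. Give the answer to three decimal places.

MgO: 36.21/40.304 = 0.89842 mol → 0.89842 mol Mg, 0.89842 mol O.
FeO: 25.99/71.844 = 0.36176 mol → 0.36176 mol Fe, 0.36176 mol O.
SiO2: 37.80/60.083 = 0.62913 mol → 0.62913 mol Si, 1.25826 mol O.
Total oxygen = 2.51844 mol. Normalization factor = 4/2.51844 = 1.58828.
Fe per 4 O = 0.36176 × 1.58828 = 0.575.

0.575 Fe apfu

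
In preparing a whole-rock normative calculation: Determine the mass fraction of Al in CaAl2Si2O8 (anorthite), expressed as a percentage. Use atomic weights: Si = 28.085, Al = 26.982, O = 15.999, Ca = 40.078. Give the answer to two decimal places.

Formula mass = 1·40.078 + 2·26.982 + 2·28.085 + 8·15.999 = 278.204 g/mol, of which 53.964 g is Al.
So Al makes up 53.964/278.204 = 0.1940 of the mass, i.e. 19.40%.

19.40 weight percent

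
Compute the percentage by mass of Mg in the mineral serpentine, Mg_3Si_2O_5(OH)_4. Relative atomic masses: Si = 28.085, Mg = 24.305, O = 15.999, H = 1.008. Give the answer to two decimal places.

M(Mg_3Si_2O_5(OH)_4) = 277.108 g/mol.
Mg contributes 3 × 24.305 = 72.915 g per mole.
72.915/277.108 = 0.2631 → 26.31%.

26.31 weight percent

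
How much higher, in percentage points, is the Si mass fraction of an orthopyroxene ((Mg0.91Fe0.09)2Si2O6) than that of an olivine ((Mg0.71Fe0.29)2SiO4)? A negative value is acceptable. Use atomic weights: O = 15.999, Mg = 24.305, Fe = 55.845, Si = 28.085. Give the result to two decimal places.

9.54 percentage points

M((Mg0.91Fe0.09)2Si2O6) = 206.451 g/mol, so wt% Si = 56.170/206.451 × 100 = 27.21%.
M((Mg0.71Fe0.29)2SiO4) = 158.984 g/mol, so wt% Si = 28.085/158.984 × 100 = 17.67%.
27.21 − 17.67 = 9.54 pp.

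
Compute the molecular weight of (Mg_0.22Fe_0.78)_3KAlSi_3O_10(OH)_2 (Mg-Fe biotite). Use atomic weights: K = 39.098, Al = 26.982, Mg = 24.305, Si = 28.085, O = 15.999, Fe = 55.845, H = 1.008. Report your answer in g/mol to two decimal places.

491.06 g/mol

The formula mass is the sum 0.66*24.305 + 2.34*55.845 + 1*39.098 + 1*26.982 + 3*28.085 + 12*15.999 + 2*1.008.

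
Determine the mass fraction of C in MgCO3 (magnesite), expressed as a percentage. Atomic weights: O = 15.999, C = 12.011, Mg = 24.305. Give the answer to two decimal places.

14.25 weight percent

M(MgCO3) = 84.313 g/mol.
C contributes 1 × 12.011 = 12.011 g per mole.
12.011/84.313 = 0.1425 → 14.25%.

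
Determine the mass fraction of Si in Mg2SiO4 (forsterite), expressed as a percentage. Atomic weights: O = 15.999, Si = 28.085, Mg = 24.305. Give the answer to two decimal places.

19.96 mass %

Formula mass = 2×24.305 + 1×28.085 + 4×15.999 = 140.691 g/mol, of which 28.085 g is Si.
So Si makes up 28.085/140.691 = 0.1996 of the mass, i.e. 19.96%.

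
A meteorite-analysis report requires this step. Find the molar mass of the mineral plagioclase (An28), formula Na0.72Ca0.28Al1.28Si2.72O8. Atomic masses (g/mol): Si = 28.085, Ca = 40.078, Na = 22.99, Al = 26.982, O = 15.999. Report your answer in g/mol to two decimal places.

Na: 0.72 × 22.99 = 16.5528
Ca: 0.28 × 40.078 = 11.2218
Al: 1.28 × 26.982 = 34.5370
Si: 2.72 × 28.085 = 76.3912
O: 8 × 15.999 = 127.9920
Summing the contributions gives the formula mass.

266.69 g/mol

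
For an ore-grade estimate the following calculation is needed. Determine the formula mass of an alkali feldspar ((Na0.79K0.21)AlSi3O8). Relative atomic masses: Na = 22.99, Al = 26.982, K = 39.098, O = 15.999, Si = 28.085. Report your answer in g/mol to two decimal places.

265.60 g/mol

The formula mass is the sum 0.79*22.99 + 0.21*39.098 + 1*26.982 + 3*28.085 + 8*15.999.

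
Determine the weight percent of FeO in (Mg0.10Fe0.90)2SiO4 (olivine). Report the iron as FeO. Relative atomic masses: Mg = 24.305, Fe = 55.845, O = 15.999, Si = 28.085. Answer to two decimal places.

65.49 wt%

M((Mg0.10Fe0.90)2SiO4) = 197.463 g/mol; M(FeO) = 71.844 g/mol.
Moles FeO per formula unit = 1.80 Fe ÷ 1 = 1.8000.
FeO fraction = (1.8000 × 71.844) / 197.463 = 129.319/197.463 = 0.6549.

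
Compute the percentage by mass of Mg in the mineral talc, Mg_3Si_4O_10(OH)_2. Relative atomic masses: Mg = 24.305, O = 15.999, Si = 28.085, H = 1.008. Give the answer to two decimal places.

Molar mass of Mg_3Si_4O_10(OH)_2: 3·24.305 + 4·28.085 + 12·15.999 + 2·1.008 = 379.259 g/mol.
Mass of Mg per formula unit: 3 × 24.305 = 72.915 g.
Weight fraction Mg = 72.915 / 379.259 = 0.1923.

19.23 weight percent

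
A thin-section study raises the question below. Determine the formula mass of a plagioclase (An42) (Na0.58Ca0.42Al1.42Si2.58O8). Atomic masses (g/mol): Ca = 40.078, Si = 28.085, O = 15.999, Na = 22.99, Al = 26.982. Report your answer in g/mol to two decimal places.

268.93 g/mol

The formula mass is the sum 0.58(22.99) + 0.42(40.078) + 1.42(26.982) + 2.58(28.085) + 8(15.999).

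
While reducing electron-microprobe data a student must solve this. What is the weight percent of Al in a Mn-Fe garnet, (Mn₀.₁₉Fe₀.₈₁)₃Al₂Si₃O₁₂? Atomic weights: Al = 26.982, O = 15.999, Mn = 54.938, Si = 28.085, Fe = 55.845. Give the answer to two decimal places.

10.85 wt%

Molar mass of (Mn₀.₁₉Fe₀.₈₁)₃Al₂Si₃O₁₂: 0.57*54.938 + 2.43*55.845 + 2*26.982 + 3*28.085 + 12*15.999 = 497.225 g/mol.
Mass of Al per formula unit: 2 × 26.982 = 53.964 g.
Weight fraction Al = 53.964 / 497.225 = 0.1085.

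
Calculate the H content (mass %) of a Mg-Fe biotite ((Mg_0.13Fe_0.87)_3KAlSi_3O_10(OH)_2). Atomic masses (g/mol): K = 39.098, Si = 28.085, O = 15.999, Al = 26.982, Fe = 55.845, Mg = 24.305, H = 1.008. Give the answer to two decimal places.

Molar mass of (Mg_0.13Fe_0.87)_3KAlSi_3O_10(OH)_2: 0.39*24.305 + 2.61*55.845 + 1*39.098 + 1*26.982 + 3*28.085 + 12*15.999 + 2*1.008 = 499.573 g/mol.
Mass of H per formula unit: 2 × 1.008 = 2.016 g.
Weight fraction H = 2.016 / 499.573 = 0.0040.

0.40 mass %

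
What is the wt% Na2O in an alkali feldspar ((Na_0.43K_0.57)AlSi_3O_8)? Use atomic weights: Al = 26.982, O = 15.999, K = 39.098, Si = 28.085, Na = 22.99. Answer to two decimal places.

Molar mass of (Na_0.43K_0.57)AlSi_3O_8 = 0.43·22.99 + 0.57·39.098 + 1·26.982 + 3·28.085 + 8·15.999 = 271.401 g/mol.
Each formula unit contains 0.43 Na, equivalent to 0.43/2 = 0.2150 mol Na2O.
M(Na2O) = 2×22.99 + 1×15.999 = 61.979 g/mol.
Mass of Na2O per formula unit = 0.2150 × 61.979 = 13.325 g.
Na2O wt% = 13.325 / 271.401 × 100 = 4.91%.

4.91 wt%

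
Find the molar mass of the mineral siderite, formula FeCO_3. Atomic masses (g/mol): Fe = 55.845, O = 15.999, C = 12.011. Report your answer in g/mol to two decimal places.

115.85 g/mol

M = 1*55.845 + 1*12.011 + 3*15.999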